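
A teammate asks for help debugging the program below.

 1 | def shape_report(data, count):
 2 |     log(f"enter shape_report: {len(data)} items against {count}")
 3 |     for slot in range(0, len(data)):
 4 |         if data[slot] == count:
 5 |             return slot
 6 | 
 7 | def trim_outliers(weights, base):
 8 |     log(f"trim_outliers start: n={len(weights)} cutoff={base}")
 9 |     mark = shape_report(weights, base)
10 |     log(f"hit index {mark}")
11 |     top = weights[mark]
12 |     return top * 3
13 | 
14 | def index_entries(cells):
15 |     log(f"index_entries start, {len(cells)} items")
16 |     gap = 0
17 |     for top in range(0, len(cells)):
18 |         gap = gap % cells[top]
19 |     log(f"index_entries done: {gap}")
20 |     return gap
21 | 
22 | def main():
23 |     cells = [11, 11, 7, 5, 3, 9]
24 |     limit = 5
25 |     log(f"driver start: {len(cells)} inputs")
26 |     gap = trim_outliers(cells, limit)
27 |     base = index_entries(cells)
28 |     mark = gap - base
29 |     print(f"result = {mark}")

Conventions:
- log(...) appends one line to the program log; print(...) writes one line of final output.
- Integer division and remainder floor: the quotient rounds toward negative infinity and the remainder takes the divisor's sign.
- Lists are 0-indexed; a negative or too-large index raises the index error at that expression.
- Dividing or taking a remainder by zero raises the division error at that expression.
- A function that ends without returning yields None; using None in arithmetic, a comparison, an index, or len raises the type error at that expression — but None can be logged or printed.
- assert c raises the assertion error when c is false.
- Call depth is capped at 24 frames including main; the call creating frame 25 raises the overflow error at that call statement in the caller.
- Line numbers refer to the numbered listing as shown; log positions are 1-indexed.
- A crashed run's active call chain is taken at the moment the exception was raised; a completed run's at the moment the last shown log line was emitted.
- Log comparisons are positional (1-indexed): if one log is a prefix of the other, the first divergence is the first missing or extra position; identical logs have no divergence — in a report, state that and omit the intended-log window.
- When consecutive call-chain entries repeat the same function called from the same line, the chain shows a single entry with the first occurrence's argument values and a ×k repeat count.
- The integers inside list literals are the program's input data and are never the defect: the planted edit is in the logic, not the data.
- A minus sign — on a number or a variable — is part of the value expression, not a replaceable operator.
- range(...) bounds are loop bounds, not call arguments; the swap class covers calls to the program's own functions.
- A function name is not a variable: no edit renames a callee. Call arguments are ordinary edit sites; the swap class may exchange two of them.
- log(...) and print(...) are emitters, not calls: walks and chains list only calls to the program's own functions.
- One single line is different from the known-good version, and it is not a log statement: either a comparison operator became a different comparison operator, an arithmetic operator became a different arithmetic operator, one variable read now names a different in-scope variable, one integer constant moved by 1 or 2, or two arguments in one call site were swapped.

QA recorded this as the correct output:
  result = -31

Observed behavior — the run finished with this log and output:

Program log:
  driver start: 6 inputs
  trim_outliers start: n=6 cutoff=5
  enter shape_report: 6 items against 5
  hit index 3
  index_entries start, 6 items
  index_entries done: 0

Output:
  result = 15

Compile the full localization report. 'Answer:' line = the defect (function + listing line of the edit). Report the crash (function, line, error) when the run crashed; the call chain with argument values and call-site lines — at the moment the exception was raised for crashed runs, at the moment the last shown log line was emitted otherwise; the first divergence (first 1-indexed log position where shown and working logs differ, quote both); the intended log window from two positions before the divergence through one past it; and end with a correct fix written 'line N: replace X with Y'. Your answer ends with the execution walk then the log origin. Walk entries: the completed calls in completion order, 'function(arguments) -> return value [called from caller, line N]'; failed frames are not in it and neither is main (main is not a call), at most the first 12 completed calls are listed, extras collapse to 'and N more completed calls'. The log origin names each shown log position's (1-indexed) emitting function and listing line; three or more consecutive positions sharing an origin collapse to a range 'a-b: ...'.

Answer: the defect is in index_entries at line 18.
The tell: Log line 6 is where behavior first shows: 'index_entries done: 0' appears instead of 'index_entries done: 46'.
Call chain: main -> index_entries([11, 11, 7, 5, 3, 9]) (called at line 27).
First divergence: position 6 — the shown line 'index_entries done: 0' should read 'index_entries done: 46'.
Intended log window:
  4: hit index 3
  5: index_entries start, 6 items
  6: index_entries done: 46
Execution walk:
  shape_report([11, 11, 7, 5, 3, 9], 5) -> 3  [called from trim_outliers, line 9]
  trim_outliers([11, 11, 7, 5, 3, 9], 5) -> 15  [called from main, line 26]
  index_entries([11, 11, 7, 5, 3, 9]) -> 0  [called from main, line 27]
Log origins:
  1 — main, line 25
  2 — trim_outliers, line 8
  3 — shape_report, line 2
  4 — trim_outliers, line 10
  5 — index_entries, line 15
  6 — index_entries, line 19
A correct fix: line 18: replace `%` with `+`.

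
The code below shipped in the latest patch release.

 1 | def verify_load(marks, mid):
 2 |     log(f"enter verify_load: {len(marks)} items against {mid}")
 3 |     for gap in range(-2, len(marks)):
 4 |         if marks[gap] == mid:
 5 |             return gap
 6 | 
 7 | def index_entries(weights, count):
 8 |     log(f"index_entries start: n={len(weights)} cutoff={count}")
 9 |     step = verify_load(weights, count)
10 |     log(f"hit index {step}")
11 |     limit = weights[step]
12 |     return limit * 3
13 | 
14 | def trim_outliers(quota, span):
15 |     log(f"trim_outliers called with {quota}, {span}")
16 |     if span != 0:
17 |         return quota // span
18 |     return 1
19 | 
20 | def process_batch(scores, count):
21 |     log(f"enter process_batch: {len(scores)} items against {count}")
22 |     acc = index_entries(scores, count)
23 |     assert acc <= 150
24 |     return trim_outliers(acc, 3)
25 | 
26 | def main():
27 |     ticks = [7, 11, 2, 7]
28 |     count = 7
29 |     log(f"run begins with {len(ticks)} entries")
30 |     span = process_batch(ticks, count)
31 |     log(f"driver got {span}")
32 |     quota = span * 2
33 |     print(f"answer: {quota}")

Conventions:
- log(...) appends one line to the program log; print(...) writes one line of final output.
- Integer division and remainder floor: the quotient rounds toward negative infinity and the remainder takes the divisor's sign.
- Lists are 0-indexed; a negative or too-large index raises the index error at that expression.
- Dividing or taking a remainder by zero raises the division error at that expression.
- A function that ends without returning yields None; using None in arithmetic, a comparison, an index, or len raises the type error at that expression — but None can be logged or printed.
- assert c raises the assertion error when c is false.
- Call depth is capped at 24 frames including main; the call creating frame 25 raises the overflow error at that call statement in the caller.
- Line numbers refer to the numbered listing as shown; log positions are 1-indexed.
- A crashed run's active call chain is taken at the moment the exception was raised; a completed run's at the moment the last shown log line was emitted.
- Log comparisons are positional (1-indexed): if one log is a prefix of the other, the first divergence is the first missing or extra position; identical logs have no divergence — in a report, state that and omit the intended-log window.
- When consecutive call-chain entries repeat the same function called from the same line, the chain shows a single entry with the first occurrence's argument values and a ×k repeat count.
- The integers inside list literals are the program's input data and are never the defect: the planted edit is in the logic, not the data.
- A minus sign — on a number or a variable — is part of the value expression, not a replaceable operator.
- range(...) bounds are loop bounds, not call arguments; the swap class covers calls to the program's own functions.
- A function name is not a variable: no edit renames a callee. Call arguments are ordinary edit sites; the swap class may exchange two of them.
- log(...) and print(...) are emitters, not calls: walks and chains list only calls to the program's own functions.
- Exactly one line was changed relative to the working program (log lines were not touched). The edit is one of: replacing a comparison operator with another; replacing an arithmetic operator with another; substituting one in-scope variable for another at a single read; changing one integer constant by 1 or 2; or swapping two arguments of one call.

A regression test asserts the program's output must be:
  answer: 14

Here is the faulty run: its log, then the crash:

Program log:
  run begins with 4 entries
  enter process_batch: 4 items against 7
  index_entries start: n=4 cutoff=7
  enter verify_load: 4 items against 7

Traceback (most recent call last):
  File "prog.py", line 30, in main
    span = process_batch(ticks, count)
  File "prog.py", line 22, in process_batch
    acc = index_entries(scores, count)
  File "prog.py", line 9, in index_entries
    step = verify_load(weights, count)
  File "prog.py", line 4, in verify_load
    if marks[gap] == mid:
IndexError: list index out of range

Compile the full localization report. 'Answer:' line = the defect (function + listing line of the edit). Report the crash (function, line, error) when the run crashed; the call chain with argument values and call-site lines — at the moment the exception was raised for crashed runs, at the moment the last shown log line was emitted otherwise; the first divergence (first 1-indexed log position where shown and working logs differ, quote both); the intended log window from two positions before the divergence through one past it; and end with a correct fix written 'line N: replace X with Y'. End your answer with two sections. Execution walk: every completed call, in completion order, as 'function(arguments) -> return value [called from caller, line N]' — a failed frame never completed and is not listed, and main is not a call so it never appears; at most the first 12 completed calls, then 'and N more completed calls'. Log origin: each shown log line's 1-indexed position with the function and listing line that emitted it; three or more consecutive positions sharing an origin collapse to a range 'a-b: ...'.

Answer: the defect is in verify_load at line 3.
Key fact: A complete run would log 'hit index 0' next, but this one stopped at 4 lines.
Crash: verify_load, line 4, IndexError.
Call chain: main -> process_batch([7, 11, 2, 7], 7) (called at line 30) -> index_entries([7, 11, 2, 7], 7) (called at line 22) -> verify_load([7, 11, 2, 7], 7) (called at line 9).
First divergence: position 5 (shown log ended at 4 lines; the working version continues: 'hit index 0').
Intended log window:
  3: index_entries start: n=4 cutoff=7
  4: enter verify_load: 4 items against 7
  5: hit index 0
  6: trim_outliers called with 21, 3
Execution walk:
  (no call completed)
Origin of each log line:
  1: from main, line 29
  2: from process_batch, line 21
  3: from index_entries, line 8
  4: from verify_load, line 2
A correct fix: line 3: replace `-2` with `0`.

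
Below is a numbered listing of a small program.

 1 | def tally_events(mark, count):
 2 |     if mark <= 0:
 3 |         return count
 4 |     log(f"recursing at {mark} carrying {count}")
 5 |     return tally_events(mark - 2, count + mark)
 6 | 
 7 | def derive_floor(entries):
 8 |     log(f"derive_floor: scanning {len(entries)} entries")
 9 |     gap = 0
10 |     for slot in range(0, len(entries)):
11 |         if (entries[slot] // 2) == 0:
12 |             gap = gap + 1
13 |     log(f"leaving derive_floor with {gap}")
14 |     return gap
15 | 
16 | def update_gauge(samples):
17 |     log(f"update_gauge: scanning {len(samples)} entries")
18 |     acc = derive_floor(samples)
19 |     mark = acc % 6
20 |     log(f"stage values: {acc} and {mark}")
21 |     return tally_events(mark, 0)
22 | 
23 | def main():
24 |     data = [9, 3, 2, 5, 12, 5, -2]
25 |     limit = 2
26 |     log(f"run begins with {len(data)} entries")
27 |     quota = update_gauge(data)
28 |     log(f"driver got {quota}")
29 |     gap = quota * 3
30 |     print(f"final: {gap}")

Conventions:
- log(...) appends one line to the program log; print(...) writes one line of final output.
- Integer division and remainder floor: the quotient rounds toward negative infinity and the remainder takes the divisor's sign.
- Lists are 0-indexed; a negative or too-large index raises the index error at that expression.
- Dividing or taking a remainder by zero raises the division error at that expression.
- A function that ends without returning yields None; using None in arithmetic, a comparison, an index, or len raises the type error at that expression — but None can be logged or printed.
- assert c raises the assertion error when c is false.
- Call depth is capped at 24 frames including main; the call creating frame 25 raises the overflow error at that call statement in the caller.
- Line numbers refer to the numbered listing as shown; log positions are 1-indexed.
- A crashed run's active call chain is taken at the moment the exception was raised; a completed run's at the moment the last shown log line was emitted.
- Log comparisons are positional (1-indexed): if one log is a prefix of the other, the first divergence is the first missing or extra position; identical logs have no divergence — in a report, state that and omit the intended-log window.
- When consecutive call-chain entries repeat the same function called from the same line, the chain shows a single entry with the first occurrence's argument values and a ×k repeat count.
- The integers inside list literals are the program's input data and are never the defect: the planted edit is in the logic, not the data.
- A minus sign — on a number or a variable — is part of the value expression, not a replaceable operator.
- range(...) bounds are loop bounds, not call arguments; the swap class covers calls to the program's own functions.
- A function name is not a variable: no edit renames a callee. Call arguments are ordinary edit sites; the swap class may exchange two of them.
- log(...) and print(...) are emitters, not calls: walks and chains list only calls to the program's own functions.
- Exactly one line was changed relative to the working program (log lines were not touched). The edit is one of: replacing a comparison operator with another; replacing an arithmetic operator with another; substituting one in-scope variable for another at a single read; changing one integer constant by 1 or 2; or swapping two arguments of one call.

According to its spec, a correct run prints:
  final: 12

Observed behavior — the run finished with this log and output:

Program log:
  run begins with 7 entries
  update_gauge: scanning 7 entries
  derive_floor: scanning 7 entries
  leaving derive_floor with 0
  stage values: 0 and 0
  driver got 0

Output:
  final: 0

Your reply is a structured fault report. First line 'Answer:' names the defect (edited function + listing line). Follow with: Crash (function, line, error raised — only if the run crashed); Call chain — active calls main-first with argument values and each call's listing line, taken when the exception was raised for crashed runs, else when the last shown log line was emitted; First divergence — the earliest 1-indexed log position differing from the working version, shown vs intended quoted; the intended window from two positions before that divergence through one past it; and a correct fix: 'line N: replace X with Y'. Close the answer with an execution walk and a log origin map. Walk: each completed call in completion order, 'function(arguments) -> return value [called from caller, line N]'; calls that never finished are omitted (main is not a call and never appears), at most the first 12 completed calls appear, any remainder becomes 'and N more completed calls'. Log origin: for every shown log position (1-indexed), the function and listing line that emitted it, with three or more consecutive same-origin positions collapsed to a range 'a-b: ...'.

Answer: the defect is in derive_floor at line 11.
Key observation: Log line 4 is where behavior first shows: 'leaving derive_floor with 0' appears instead of 'leaving derive_floor with 3'.
Call chain: main.
First divergence: position 4 — the shown line 'leaving derive_floor with 0' should read 'leaving derive_floor with 3'.
Intended log window:
  2: update_gauge: scanning 7 entries
  3: derive_floor: scanning 7 entries
  4: leaving derive_floor with 3
  5: stage values: 3 and 3
Execution walk:
  derive_floor([9, 3, 2, 5, 12, 5, -2]) -> 0  [called from update_gauge, line 18]
  tally_events(0, 0) -> 0  [called from update_gauge, line 21]
  update_gauge([9, 3, 2, 5, 12, 5, -2]) -> 0  [called from main, line 27]
Log origins:
  1: logged in main at line 26
  2: logged in update_gauge at line 17
  3: logged in derive_floor at line 8
  4: logged in derive_floor at line 13
  5: logged in update_gauge at line 20
  6: logged in main at line 28
A correct fix: line 11: replace `//` with `%`.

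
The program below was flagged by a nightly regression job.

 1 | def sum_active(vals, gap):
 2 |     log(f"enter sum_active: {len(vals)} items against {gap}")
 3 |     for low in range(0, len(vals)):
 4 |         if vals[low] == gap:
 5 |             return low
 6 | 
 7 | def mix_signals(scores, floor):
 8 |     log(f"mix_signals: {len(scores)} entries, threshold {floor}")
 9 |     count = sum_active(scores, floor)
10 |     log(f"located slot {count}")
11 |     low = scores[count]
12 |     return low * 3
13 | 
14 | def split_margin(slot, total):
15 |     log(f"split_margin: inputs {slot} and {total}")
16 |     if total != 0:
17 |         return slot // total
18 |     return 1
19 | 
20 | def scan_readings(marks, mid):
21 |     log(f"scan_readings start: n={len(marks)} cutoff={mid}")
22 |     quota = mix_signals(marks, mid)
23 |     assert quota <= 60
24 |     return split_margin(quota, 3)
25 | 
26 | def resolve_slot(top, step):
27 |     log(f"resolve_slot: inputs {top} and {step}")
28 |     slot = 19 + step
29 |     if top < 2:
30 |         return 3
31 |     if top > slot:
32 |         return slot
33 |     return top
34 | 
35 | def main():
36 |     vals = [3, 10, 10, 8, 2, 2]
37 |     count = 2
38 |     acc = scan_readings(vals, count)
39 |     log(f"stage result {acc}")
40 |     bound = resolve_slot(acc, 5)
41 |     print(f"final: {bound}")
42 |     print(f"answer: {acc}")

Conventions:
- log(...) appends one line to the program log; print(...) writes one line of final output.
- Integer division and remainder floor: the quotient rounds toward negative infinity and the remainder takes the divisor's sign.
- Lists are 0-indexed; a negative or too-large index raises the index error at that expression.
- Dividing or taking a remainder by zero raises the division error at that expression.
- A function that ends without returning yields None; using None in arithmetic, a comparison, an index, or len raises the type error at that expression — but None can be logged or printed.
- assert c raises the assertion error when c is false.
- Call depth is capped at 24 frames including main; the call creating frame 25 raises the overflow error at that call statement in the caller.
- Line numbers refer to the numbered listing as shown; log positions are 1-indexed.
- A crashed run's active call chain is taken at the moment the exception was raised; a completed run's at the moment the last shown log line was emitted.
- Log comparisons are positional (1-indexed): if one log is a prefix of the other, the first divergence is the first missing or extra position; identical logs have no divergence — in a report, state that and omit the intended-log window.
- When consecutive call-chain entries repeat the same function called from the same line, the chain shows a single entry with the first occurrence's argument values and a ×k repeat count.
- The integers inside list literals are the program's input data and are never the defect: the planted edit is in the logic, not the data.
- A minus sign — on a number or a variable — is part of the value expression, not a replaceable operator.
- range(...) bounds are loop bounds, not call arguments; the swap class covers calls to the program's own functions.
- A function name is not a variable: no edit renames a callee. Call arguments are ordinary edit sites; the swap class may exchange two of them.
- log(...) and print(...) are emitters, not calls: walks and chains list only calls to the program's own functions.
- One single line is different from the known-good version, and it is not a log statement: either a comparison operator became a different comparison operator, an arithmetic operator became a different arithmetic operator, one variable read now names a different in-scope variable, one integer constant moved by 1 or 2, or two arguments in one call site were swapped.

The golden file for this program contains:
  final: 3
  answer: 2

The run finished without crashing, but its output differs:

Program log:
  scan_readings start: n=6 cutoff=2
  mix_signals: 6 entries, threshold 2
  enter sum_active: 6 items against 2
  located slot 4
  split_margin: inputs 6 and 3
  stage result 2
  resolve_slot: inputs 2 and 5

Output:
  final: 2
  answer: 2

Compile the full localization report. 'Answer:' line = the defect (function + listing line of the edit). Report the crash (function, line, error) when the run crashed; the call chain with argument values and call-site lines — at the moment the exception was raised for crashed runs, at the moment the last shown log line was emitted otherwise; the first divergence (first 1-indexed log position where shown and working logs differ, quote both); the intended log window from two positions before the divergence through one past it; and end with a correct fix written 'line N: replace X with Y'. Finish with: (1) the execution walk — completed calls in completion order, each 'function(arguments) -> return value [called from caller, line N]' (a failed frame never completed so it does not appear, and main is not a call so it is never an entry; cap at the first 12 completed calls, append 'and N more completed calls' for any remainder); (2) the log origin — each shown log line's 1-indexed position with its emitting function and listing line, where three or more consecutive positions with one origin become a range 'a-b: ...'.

Answer: the defect is in resolve_slot at line 29.
Core observation: The two runs log identically and part ways only at the printed values.
Call chain: main -> resolve_slot(2, 5) (called at line 40).
First divergence: there is none — every log position agrees.
Execution walk:
  sum_active([3, 10, 10, 8, 2, 2], 2) -> 4  [called from mix_signals, line 9]
  mix_signals([3, 10, 10, 8, 2, 2], 2) -> 6  [called from scan_readings, line 22]
  split_margin(6, 3) -> 2  [called from scan_readings, line 24]
  scan_readings([3, 10, 10, 8, 2, 2], 2) -> 2  [called from main, line 38]
  resolve_slot(2, 5) -> 2  [called from main, line 40]
Log line origins:
  1: from scan_readings, line 21
  2: from mix_signals, line 8
  3: from sum_active, line 2
  4: from mix_signals, line 10
  5: from split_margin, line 15
  6: from main, line 39
  7: from resolve_slot, line 27
A correct fix: line 29: replace `2` with `3`.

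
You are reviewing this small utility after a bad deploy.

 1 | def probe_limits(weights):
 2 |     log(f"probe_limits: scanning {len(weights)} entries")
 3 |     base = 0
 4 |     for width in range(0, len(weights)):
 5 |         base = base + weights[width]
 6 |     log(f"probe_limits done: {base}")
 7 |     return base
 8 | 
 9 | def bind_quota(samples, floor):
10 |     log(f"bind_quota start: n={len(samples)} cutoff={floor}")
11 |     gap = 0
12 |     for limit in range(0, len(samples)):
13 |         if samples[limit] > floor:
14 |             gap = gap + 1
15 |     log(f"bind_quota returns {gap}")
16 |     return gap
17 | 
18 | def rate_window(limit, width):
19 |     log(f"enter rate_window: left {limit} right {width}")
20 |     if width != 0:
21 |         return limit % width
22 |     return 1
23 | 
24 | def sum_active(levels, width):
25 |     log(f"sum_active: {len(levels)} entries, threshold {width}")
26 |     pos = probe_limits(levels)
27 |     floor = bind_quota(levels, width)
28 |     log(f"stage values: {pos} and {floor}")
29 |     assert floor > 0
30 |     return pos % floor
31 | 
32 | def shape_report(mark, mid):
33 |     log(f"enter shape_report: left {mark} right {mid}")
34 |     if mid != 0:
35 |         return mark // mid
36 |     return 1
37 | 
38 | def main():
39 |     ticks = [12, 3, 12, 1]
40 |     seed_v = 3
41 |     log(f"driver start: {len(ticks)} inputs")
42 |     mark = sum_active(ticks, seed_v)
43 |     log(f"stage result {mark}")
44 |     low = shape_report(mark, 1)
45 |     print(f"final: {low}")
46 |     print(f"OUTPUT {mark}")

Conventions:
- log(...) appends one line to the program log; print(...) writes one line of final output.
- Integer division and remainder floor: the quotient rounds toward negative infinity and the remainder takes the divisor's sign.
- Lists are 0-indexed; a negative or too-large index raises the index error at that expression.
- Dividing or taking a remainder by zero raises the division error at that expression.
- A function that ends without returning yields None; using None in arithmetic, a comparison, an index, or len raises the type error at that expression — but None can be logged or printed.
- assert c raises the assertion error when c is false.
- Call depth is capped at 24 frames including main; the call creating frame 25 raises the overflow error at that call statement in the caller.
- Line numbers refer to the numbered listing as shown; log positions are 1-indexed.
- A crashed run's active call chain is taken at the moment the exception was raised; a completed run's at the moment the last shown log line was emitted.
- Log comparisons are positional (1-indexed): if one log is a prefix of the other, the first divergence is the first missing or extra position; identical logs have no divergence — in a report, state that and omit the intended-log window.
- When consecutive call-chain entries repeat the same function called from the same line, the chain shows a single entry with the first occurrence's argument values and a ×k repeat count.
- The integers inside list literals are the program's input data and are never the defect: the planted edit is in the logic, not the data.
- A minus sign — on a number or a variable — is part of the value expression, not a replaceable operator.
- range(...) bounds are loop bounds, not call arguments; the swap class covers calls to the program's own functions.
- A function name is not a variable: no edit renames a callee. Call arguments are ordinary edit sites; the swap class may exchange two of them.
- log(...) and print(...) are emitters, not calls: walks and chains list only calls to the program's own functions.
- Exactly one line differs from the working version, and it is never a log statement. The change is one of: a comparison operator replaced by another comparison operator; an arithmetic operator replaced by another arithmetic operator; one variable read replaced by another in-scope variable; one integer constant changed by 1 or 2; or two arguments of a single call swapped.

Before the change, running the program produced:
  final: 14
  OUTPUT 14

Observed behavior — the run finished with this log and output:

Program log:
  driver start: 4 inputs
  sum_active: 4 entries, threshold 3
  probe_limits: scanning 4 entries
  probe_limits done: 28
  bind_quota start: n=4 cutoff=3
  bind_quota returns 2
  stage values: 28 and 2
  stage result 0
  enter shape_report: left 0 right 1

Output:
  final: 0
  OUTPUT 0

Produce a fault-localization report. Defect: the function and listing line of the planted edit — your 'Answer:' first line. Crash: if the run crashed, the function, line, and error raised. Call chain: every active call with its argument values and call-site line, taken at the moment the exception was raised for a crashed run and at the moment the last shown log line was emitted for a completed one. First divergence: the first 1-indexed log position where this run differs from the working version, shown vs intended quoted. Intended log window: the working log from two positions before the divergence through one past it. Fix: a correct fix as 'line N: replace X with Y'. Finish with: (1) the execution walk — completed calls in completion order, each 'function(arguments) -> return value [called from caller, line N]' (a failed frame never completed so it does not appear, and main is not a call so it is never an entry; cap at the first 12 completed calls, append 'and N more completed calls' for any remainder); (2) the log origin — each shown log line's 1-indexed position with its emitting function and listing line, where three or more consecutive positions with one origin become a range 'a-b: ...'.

Answer: the defect is in sum_active at line 30.
Key fact: The earliest visible damage is log position 8 — 'stage result 0' rather than the intended 'stage result 14'.
Call chain: main -> shape_report(0, 1) (called at line 44).
First divergence: position 8 — shown 'stage result 0', intended 'stage result 14'.
Intended log window:
  6: bind_quota returns 2
  7: stage values: 28 and 2
  8: stage result 14
  9: enter shape_report: left 14 right 1
Execution walk:
  probe_limits([12, 3, 12, 1]) -> 28  [called from sum_active, line 26]
  bind_quota([12, 3, 12, 1], 3) -> 2  [called from sum_active, line 27]
  sum_active([12, 3, 12, 1], 3) -> 0  [called from main, line 42]
  shape_report(0, 1) -> 0  [called from main, line 44]
Log line origins:
  1: from main, line 41
  2: from sum_active, line 25
  3: from probe_limits, line 2
  4: from probe_limits, line 6
  5: from bind_quota, line 10
  6: from bind_quota, line 15
  7: from sum_active, line 28
  8: from main, line 43
  9: from shape_report, line 33
A correct fix: line 30: replace `%` with `//`.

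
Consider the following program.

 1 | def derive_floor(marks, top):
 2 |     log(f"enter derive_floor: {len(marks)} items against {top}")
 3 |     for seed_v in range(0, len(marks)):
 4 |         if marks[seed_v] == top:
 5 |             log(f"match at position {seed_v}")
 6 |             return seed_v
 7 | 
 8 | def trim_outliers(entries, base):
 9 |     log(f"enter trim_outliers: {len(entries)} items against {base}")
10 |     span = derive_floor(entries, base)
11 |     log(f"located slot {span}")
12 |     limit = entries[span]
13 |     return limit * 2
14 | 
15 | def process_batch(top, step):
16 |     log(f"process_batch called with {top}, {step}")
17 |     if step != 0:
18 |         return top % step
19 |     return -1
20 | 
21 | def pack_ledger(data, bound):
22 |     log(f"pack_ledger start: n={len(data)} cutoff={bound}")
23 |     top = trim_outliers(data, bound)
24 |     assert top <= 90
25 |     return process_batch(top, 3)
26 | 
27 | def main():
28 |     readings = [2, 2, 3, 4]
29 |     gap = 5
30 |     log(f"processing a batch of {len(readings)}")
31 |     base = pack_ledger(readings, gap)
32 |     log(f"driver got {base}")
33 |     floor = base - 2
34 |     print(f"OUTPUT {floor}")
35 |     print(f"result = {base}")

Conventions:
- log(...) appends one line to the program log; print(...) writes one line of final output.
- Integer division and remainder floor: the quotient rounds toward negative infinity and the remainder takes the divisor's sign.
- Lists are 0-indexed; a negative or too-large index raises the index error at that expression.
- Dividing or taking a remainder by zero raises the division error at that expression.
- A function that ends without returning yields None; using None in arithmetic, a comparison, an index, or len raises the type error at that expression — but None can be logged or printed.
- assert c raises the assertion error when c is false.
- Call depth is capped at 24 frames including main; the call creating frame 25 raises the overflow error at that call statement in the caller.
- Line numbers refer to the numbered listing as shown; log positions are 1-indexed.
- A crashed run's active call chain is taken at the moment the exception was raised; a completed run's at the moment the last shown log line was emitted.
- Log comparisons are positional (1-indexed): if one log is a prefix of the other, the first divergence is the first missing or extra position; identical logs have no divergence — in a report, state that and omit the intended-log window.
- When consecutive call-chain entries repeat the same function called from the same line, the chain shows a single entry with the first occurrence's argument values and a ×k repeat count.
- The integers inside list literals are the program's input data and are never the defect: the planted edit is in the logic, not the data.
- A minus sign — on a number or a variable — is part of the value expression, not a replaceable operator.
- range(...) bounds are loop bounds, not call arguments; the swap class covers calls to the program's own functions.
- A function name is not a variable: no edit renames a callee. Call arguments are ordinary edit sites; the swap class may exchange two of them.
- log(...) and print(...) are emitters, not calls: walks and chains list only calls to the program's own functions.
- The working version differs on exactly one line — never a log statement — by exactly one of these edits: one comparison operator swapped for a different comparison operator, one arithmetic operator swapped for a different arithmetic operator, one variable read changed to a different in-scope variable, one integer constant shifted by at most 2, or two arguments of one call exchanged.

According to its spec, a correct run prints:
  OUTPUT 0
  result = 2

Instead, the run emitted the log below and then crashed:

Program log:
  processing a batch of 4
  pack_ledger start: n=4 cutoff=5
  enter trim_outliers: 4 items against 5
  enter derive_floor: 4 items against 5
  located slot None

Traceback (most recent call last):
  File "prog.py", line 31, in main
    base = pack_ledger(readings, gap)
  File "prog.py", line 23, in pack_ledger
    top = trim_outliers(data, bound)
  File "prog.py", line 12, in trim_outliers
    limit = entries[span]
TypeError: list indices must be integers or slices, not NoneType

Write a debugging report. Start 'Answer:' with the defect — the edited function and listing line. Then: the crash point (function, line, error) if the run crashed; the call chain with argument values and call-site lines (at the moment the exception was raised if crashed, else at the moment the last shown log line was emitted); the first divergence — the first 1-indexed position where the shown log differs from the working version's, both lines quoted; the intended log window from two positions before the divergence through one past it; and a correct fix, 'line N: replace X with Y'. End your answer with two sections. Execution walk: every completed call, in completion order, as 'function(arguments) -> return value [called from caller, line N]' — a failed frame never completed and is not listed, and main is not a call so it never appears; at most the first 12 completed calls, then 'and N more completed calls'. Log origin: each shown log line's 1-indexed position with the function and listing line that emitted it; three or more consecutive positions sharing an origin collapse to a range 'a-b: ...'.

Answer: the defect is in main at line 29.
Key observation: Log line 2 is where behavior first shows: 'pack_ledger start: n=4 cutoff=5' appears instead of 'pack_ledger start: n=4 cutoff=4'.
Crash: trim_outliers, line 12, TypeError.
Call chain: main -> pack_ledger([2, 2, 3, 4], 5) (called at line 31) -> trim_outliers([2, 2, 3, 4], 5) (called at line 23).
First divergence: position 2 — shown 'pack_ledger start: n=4 cutoff=5', intended 'pack_ledger start: n=4 cutoff=4'.
Intended log window:
  1: processing a batch of 4
  2: pack_ledger start: n=4 cutoff=4
  3: enter trim_outliers: 4 items against 4
Execution walk:
  derive_floor([2, 2, 3, 4], 5) -> None  [called from trim_outliers, line 10]
Log origins:
  1: logged in main at line 30
  2: logged in pack_ledger at line 22
  3: logged in trim_outliers at line 9
  4: logged in derive_floor at line 2
  5: logged in trim_outliers at line 11
A correct fix: line 29: replace `5` with `4`.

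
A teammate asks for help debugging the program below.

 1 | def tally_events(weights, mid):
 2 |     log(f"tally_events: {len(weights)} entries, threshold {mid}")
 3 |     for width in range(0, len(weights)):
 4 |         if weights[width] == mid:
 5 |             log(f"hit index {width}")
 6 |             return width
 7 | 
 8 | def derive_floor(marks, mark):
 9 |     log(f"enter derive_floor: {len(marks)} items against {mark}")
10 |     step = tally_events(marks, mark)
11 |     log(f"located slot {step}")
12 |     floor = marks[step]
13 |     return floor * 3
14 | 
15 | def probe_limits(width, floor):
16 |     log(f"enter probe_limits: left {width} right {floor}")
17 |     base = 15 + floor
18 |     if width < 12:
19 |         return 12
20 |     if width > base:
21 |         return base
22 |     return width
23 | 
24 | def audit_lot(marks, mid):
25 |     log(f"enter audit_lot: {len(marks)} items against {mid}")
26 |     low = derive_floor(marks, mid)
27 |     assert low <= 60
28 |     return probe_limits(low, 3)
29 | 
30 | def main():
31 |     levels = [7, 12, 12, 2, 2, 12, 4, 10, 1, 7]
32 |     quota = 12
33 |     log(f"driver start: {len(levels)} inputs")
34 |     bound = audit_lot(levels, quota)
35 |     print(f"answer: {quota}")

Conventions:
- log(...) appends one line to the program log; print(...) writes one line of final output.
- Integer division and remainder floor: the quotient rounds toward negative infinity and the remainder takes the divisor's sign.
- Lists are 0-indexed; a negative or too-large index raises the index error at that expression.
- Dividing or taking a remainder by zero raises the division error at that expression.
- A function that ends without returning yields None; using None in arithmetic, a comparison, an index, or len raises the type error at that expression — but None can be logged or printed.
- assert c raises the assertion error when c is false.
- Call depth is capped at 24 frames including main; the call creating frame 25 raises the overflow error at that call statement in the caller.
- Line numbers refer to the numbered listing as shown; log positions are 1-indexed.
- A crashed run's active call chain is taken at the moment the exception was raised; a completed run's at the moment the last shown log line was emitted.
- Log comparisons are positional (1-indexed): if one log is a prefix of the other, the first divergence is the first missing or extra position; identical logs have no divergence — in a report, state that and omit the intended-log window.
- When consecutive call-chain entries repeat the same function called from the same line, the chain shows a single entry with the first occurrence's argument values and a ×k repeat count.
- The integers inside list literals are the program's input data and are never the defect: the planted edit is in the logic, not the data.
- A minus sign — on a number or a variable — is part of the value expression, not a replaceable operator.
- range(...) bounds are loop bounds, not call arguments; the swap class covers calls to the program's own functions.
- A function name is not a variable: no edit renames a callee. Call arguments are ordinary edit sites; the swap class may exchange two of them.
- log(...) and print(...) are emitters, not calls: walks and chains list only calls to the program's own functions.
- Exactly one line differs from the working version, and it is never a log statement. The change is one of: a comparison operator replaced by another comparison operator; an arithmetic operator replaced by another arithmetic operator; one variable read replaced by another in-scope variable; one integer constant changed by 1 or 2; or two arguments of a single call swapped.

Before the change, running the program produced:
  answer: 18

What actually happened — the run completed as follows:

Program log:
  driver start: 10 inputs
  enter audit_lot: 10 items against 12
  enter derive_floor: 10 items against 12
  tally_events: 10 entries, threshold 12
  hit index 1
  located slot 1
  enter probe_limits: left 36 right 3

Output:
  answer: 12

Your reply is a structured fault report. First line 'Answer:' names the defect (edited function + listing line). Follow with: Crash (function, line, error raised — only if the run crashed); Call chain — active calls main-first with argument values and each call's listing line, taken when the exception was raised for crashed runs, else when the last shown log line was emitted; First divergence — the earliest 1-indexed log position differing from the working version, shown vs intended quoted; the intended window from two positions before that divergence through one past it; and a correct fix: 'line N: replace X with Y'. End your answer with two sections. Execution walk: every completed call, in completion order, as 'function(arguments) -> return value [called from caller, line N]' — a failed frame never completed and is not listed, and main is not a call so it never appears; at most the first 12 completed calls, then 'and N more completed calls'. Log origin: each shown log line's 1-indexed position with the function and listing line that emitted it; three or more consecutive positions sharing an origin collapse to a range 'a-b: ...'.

Answer: the defect is in main at line 35.
Core observation: Every logged value matches the working version; the printed result is what differs.
Call chain: main -> audit_lot([7, 12, 12, 2, 2, 12, 4, 10, 1, 7], 12) (called at line 34) -> probe_limits(36, 3) (called at line 28).
First divergence: none (the log streams are identical).
Execution walk:
  tally_events([7, 12, 12, 2, 2, 12, 4, 10, 1, 7], 12) -> 1  [called from derive_floor, line 10]
  derive_floor([7, 12, 12, 2, 2, 12, 4, 10, 1, 7], 12) -> 36  [called from audit_lot, line 26]
  probe_limits(36, 3) -> 18  [called from audit_lot, line 28]
  audit_lot([7, 12, 12, 2, 2, 12, 4, 10, 1, 7], 12) -> 18  [called from main, line 34]
Log origins:
  1: emitted by main (line 33)
  2: emitted by audit_lot (line 25)
  3: emitted by derive_floor (line 9)
  4: emitted by tally_events (line 2)
  5: emitted by tally_events (line 5)
  6: emitted by derive_floor (line 11)
  7: emitted by probe_limits (line 16)
A correct fix: line 35: replace `quota` with `bound`.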